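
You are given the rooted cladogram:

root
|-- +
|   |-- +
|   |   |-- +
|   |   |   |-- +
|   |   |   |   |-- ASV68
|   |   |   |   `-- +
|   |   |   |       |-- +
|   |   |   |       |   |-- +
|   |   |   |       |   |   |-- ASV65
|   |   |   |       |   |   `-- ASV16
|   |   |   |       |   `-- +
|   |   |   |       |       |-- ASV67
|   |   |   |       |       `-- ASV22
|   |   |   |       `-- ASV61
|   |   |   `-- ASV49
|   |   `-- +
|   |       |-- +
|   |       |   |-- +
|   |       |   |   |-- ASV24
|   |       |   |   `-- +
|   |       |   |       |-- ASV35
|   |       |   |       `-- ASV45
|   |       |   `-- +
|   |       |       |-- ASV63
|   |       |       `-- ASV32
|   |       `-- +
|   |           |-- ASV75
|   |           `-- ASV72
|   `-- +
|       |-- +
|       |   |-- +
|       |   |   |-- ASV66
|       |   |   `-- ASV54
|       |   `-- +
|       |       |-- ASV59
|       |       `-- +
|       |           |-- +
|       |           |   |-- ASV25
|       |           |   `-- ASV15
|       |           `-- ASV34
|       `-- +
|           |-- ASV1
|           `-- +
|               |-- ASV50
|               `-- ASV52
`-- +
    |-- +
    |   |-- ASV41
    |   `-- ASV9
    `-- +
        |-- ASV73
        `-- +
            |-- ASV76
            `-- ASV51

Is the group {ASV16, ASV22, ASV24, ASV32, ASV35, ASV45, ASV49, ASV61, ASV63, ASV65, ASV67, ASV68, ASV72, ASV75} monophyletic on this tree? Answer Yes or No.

The most recent common ancestor of these taxa subtends (((ASV68,(((ASV65,ASV16),(ASV67,ASV22)),ASV61)),ASV49),(((ASV24,(ASV35,ASV45)),(ASV63,ASV32)),(ASV75,ASV72))).
That clade has exactly 14 tips — every listed taxon and nothing else — so the group is monophyletic.

Yes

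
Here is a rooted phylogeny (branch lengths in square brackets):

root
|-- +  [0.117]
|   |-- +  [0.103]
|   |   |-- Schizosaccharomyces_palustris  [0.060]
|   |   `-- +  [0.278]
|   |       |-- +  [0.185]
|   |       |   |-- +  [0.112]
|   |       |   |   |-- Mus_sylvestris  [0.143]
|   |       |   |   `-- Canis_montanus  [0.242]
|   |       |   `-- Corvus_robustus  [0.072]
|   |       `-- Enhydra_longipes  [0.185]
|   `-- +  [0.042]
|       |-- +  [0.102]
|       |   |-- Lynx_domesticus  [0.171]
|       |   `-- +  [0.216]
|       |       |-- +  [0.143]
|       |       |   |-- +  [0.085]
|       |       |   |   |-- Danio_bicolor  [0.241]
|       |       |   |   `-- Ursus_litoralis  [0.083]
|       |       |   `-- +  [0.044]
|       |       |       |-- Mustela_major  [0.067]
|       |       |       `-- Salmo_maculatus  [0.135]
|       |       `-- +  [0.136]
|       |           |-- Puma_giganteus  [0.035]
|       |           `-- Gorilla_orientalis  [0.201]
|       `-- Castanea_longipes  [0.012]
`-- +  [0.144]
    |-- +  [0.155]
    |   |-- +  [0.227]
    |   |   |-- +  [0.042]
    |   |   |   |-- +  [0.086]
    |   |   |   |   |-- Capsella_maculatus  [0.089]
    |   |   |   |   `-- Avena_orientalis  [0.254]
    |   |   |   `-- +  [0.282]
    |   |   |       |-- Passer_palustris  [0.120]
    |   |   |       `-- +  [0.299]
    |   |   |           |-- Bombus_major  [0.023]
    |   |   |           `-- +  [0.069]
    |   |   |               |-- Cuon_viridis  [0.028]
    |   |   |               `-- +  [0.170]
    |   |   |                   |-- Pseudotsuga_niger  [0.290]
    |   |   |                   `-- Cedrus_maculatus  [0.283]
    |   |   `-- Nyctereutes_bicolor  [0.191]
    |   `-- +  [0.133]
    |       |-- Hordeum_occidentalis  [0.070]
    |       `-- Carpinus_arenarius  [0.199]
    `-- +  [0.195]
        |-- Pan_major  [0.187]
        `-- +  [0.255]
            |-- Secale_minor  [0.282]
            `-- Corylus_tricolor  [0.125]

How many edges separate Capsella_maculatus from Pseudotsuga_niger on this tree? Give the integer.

7

The MRCA of Capsella_maculatus and Pseudotsuga_niger is the node subtending ((Capsella_maculatus,Avena_orientalis),(Passer_palustris,(Bombus_major,(Cuon_viridis,(Pseudotsuga_niger,Cedrus_maculatus))))).
From Capsella_maculatus up to that node: 2 branches. From Pseudotsuga_niger up to the same node: 5 branches. Total: 2 + 5 = 7.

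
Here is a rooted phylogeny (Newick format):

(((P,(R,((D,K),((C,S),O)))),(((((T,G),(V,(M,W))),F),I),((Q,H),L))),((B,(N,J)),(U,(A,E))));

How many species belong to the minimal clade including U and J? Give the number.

6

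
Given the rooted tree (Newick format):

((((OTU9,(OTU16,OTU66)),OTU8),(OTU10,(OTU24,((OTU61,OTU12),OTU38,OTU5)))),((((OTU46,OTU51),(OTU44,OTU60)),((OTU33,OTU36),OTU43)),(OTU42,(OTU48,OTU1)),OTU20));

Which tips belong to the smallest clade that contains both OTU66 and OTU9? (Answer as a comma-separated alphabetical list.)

OTU16, OTU66, OTU9

Tracing OTU66: it sits inside (OTU16,OTU66).
Tracing OTU9: it sits inside (OTU9,(OTU16,OTU66)).
The smallest clade enclosing both is (OTU9,(OTU16,OTU66)); the answer is its 3 terminal taxa in alphabetical order.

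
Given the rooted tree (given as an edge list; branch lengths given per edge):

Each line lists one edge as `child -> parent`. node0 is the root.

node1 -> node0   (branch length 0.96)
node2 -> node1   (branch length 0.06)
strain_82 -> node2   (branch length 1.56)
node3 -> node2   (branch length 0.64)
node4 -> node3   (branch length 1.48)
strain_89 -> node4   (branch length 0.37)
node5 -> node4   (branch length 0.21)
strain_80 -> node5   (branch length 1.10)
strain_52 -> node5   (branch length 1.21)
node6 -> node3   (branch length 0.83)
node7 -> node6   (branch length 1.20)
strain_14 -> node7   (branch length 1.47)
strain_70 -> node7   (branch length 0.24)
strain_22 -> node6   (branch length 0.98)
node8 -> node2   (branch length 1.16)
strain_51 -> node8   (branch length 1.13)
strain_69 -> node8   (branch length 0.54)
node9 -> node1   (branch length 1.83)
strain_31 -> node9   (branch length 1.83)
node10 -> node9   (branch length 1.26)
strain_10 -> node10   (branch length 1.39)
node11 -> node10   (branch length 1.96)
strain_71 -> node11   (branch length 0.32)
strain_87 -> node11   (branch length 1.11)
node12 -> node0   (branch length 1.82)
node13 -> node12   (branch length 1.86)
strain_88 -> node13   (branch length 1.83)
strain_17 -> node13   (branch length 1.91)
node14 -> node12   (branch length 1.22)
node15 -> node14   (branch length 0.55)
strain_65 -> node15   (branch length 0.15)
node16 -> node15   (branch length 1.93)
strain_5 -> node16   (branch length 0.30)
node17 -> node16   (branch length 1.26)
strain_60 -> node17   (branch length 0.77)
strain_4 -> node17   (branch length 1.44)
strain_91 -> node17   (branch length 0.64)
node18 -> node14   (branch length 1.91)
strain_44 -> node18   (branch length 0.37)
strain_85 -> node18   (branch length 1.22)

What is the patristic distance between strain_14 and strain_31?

7.86

The path runs strain_14 → … → MRCA → … → strain_31; the MRCA is the node subtending ((strain_82,((strain_89,(strain_80,strain_52)),((strain_14,strain_70),strain_22)),(strain_51,strain_69)),(strain_31,(strain_10,(strain_71,strain_87)))).
Branch lengths along that path: 1.47 + 1.20 + 0.83 + 0.64 + 0.06 + 1.83 + 1.83 = 7.86.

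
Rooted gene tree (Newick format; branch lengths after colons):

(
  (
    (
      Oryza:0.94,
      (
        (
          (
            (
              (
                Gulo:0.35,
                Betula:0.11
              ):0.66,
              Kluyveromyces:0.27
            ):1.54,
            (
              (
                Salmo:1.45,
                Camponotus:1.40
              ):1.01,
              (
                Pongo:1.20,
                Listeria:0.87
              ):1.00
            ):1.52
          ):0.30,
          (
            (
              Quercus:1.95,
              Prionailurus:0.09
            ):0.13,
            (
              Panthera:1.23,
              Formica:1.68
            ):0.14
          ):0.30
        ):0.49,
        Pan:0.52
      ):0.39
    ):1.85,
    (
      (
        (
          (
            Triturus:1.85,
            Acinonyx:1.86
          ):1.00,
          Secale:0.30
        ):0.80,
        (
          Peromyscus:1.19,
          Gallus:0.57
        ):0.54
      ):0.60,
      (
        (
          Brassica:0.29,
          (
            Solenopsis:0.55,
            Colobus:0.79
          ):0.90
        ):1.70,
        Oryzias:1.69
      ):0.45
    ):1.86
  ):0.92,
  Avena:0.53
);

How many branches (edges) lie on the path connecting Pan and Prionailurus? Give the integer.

The MRCA of Pan and Prionailurus is the node subtending (((((Gulo,Betula),Kluyveromyces),((Salmo,Camponotus),(Pongo,Listeria))),((Quercus,Prionailurus),(Panthera,Formica))),Pan).
From Pan up to that node: 1 branch. From Prionailurus up to the same node: 4 branches. Total: 1 + 4 = 5.

5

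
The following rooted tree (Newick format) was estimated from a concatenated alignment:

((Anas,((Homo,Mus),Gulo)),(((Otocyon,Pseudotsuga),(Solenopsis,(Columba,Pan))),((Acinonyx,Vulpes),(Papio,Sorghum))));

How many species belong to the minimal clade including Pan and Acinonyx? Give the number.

The MRCA of Pan and Acinonyx is the node subtending (((Otocyon,Pseudotsuga),(Solenopsis,(Columba,Pan))),((Acinonyx,Vulpes),(Papio,Sorghum))).
That clade contains 9 terminal taxa: Acinonyx, Columba, Otocyon, Pan, Papio, Pseudotsuga, Solenopsis, Sorghum, Vulpes.

9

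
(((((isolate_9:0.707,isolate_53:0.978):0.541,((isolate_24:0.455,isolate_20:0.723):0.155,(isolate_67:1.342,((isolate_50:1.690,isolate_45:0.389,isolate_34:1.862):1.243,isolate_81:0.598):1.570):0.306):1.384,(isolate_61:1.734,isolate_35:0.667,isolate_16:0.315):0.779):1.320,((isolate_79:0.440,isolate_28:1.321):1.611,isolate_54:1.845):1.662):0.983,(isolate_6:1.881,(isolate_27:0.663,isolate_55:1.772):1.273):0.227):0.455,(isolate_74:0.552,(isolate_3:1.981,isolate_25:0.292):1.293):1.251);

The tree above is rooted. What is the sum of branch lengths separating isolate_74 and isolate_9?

5.809

The path runs isolate_74 → … → MRCA → … → isolate_9; the MRCA is the root of the tree.
Branch lengths along that path: 0.552 + 1.251 + 0.455 + 0.983 + 1.320 + 0.541 + 0.707 = 5.809.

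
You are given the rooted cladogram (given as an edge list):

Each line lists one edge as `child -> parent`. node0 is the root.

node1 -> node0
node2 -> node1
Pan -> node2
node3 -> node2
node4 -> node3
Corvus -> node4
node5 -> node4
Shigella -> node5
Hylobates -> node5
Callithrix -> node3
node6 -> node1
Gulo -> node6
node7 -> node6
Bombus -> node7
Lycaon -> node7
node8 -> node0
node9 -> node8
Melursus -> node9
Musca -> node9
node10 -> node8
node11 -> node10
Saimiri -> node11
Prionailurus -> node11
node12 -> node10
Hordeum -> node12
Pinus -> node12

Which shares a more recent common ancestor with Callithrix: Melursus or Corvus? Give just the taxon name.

The MRCA of Callithrix and Corvus subtends ((Corvus,(Shigella,Hylobates)),Callithrix) (4 taxa).
The MRCA of Callithrix and Melursus is the root, subtending the entire tree (14 taxa).
The first is nested inside the second, so Callithrix shares a more recent common ancestor with Corvus.

Corvus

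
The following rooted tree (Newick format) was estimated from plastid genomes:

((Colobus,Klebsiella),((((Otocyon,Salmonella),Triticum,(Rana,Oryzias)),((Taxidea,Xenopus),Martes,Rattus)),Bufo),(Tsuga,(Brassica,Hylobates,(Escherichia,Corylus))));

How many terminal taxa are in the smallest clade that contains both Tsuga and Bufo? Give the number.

The MRCA of Tsuga and Bufo is the root, so the clade is the entire tree.
That clade contains 17 terminal taxa: Brassica, Bufo, Colobus, Corylus, Escherichia, Hylobates, Klebsiella, Martes, Oryzias, Otocyon, Rana, Rattus, Salmonella, Taxidea, Triticum, Tsuga, Xenopus.

17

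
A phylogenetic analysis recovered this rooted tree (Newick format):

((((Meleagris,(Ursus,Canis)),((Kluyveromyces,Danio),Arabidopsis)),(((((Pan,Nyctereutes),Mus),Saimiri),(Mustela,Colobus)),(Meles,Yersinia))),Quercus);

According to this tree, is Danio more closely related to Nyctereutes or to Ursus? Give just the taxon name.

The MRCA of Danio and Ursus subtends ((Meleagris,(Ursus,Canis)),((Kluyveromyces,Danio),Arabidopsis)) (6 taxa).
The MRCA of Danio and Nyctereutes subtends (((Meleagris,(Ursus,Canis)),((Kluyveromyces,Danio),Arabidopsis)),(((((Pan,Nyctereutes),Mus),Saimiri),(Mustela,Colobus)),(Meles,Yersinia))) (14 taxa).
The first is nested inside the second, so Danio shares a more recent common ancestor with Ursus.

Ursus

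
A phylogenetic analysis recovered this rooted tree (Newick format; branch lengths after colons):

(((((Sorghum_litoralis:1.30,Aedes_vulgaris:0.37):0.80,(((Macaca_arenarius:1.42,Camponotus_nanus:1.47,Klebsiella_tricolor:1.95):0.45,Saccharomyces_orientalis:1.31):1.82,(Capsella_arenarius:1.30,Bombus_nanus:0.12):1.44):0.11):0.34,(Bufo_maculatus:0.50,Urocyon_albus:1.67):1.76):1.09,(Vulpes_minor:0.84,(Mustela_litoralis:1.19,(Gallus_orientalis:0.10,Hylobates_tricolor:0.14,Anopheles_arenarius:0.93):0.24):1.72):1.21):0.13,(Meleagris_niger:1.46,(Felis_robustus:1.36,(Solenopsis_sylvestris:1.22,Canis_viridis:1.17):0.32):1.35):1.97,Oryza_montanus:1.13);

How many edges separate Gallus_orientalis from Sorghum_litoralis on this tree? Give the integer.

The MRCA of Gallus_orientalis and Sorghum_litoralis is the node subtending ((((Sorghum_litoralis,Aedes_vulgaris),(((Macaca_arenarius,Camponotus_nanus,Klebsiella_tricolor),Saccharomyces_orientalis),(Capsella_arenarius,Bombus_nanus))),(Bufo_maculatus,Urocyon_albus)),(Vulpes_minor,(Mustela_litoralis,(Gallus_orientalis,Hylobates_tricolor,Anopheles_arenarius)))).
From Gallus_orientalis up to that node: 4 branches. From Sorghum_litoralis up to the same node: 4 branches. Total: 4 + 4 = 8.

8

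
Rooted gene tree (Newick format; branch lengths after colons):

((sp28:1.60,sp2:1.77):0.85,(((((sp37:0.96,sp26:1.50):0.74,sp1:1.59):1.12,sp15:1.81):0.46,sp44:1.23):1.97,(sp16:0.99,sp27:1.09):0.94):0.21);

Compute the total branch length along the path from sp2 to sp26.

The path runs sp2 → … → MRCA → … → sp26; the MRCA is the root of the tree.
Branch lengths along that path: 1.77 + 0.85 + 0.21 + 1.97 + 0.46 + 1.12 + 0.74 + 1.50 = 8.62.

8.62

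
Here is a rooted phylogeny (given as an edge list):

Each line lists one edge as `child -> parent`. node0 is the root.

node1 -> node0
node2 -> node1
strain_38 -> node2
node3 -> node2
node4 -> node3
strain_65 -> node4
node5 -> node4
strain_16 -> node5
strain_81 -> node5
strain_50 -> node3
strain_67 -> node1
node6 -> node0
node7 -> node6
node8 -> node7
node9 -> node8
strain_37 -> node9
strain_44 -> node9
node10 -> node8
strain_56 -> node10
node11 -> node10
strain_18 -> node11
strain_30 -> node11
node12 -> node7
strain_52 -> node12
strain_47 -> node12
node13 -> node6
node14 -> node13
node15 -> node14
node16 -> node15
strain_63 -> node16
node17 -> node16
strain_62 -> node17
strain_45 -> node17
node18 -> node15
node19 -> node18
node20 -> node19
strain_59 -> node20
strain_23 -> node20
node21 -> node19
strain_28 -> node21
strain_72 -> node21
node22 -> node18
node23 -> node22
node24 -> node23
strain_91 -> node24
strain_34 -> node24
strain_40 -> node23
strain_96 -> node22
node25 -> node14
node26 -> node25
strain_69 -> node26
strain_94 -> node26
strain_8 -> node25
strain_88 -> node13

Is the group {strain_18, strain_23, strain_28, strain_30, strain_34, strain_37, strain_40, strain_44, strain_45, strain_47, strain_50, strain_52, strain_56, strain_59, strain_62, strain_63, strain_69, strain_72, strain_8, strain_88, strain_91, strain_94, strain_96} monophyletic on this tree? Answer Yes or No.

The MRCA of the listed taxa is the root, so the smallest clade containing them is the whole tree.
That clade also contains strain_16, strain_38, strain_65, strain_67, strain_81, which are not in the proposed group, so the group is not monophyletic.

No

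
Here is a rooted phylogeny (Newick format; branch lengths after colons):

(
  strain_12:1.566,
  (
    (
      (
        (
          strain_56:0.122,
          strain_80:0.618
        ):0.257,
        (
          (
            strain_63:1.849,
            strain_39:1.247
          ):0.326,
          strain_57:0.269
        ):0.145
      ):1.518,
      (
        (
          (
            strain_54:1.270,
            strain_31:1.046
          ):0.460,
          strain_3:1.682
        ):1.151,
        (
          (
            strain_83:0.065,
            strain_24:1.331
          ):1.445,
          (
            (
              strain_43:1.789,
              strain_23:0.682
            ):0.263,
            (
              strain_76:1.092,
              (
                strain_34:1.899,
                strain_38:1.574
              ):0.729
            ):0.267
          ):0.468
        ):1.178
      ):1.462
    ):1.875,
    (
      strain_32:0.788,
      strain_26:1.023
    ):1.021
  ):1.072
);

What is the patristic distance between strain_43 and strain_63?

The path runs strain_43 → … → MRCA → … → strain_63; the MRCA is the node subtending (((strain_56,strain_80),((strain_63,strain_39),strain_57)),(((strain_54,strain_31),strain_3),((strain_83,strain_24),((strain_43,strain_23),(strain_76,(strain_34,strain_38)))))).
Branch lengths along that path: 1.789 + 0.263 + 0.468 + 1.178 + 1.462 + 1.518 + 0.145 + 0.326 + 1.849 = 8.998.

8.998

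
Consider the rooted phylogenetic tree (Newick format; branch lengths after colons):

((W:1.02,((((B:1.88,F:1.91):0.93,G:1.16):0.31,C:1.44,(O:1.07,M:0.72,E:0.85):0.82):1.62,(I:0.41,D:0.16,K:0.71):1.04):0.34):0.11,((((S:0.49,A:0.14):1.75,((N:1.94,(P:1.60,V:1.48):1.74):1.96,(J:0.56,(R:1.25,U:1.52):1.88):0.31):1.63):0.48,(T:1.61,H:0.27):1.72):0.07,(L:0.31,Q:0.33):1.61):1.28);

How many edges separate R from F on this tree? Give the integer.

The MRCA of R and F is the root of the tree.
From R up to that node: 7 branches. From F up to the same node: 6 branches. Total: 7 + 6 = 13.

13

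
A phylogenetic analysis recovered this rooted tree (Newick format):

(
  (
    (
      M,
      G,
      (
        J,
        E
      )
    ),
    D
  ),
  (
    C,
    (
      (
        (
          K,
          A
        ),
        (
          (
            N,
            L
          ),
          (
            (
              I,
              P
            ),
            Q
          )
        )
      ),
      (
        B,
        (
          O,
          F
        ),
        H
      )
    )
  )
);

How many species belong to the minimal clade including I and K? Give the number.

7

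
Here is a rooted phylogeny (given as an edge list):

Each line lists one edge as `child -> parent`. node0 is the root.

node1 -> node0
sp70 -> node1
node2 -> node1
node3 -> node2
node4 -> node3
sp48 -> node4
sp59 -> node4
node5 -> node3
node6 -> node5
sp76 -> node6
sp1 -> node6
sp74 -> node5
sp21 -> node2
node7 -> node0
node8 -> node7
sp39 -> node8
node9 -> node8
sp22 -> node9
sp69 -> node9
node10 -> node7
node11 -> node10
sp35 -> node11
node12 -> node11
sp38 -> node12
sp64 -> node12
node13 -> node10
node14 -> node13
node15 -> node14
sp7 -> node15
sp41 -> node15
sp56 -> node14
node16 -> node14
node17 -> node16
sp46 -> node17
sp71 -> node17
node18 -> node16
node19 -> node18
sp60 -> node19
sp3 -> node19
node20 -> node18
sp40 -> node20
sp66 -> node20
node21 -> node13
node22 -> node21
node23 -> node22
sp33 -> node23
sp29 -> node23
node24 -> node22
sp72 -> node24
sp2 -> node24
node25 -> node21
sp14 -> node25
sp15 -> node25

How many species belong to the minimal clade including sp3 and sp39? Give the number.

21

The MRCA of sp3 and sp39 is the node subtending ((sp39,(sp22,sp69)),((sp35,(sp38,sp64)),(((sp7,sp41),sp56,((sp46,sp71),((sp60,sp3),(sp40,sp66)))),(((sp33,sp29),(sp72,sp2)),(sp14,sp15))))).
That clade contains 21 terminal taxa: sp14, sp15, sp2, sp22, sp29, sp3, sp33, sp35, sp38, sp39, sp40, sp41, sp46, sp56, sp60, sp64, sp66, sp69, sp7, sp71, sp72.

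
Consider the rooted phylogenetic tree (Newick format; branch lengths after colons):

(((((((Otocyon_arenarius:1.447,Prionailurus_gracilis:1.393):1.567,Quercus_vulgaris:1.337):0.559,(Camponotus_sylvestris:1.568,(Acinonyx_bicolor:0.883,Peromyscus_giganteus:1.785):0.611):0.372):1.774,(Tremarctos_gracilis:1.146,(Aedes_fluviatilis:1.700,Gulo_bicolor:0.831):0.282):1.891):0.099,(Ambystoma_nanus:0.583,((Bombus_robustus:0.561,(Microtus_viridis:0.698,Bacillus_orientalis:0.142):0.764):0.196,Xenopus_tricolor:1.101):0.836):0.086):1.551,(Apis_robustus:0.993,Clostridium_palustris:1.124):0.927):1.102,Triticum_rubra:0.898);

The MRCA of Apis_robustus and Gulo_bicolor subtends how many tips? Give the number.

16

The MRCA of Apis_robustus and Gulo_bicolor is the node subtending ((((((Otocyon_arenarius,Prionailurus_gracilis),Quercus_vulgaris),(Camponotus_sylvestris,(Acinonyx_bicolor,Peromyscus_giganteus))),(Tremarctos_gracilis,(Aedes_fluviatilis,Gulo_bicolor))),(Ambystoma_nanus,((Bombus_robustus,(Microtus_viridis,Bacillus_orientalis)),Xenopus_tricolor))),(Apis_robustus,Clostridium_palustris)).
That clade contains 16 terminal taxa: Acinonyx_bicolor, Aedes_fluviatilis, Ambystoma_nanus, Apis_robustus, Bacillus_orientalis, Bombus_robustus, Camponotus_sylvestris, Clostridium_palustris, Gulo_bicolor, Microtus_viridis, Otocyon_arenarius, Peromyscus_giganteus, Prionailurus_gracilis, Quercus_vulgaris, Tremarctos_gracilis, Xenopus_tricolor.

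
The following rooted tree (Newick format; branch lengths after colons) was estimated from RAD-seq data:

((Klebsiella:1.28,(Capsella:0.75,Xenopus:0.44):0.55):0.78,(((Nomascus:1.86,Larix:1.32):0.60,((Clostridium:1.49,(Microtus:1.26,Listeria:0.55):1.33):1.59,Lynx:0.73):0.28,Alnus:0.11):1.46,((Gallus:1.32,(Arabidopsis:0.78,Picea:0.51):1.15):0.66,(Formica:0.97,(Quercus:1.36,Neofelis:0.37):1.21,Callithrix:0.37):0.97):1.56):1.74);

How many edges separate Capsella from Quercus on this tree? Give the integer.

The MRCA of Capsella and Quercus is the root of the tree.
From Capsella up to that node: 3 branches. From Quercus up to the same node: 5 branches. Total: 3 + 5 = 8.

8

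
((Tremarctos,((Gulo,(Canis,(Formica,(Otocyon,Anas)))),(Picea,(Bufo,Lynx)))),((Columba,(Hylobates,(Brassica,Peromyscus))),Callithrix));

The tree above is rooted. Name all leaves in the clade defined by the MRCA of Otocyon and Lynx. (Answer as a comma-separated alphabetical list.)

Tracing Otocyon: it sits inside (Otocyon,Anas).
Tracing Lynx: it sits inside (Bufo,Lynx).
The smallest clade enclosing both is ((Gulo,(Canis,(Formica,(Otocyon,Anas)))),(Picea,(Bufo,Lynx))); the answer is its 8 terminal taxa in alphabetical order.

Anas, Bufo, Canis, Formica, Gulo, Lynx, Otocyon, Picea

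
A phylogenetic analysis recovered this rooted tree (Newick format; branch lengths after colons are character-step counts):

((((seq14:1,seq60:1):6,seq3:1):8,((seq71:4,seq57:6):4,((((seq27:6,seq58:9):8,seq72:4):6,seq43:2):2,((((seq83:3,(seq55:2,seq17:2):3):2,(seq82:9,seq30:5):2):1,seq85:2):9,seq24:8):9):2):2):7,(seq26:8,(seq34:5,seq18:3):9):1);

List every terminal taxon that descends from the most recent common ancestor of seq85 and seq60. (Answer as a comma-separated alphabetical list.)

Tracing seq85: it sits inside (((seq83,(seq55,seq17)),(seq82,seq30)),seq85).
Tracing seq60: it sits inside (seq14,seq60).
The smallest clade enclosing both is (((seq14,seq60),seq3),((seq71,seq57),((((seq27,seq58),seq72),seq43),((((seq83,(seq55,seq17)),(seq82,seq30)),seq85),seq24)))); the answer is its 16 terminal taxa in alphabetical order.

seq14, seq17, seq24, seq27, seq3, seq30, seq43, seq55, seq57, seq58, seq60, seq71, seq72, seq82, seq83, seq85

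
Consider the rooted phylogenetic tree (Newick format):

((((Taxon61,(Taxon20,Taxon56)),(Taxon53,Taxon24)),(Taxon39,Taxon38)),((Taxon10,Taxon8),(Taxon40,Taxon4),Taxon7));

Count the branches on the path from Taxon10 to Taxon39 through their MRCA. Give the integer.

The MRCA of Taxon10 and Taxon39 is the root of the tree.
From Taxon10 up to that node: 3 branches. From Taxon39 up to the same node: 3 branches. Total: 3 + 3 = 6.

6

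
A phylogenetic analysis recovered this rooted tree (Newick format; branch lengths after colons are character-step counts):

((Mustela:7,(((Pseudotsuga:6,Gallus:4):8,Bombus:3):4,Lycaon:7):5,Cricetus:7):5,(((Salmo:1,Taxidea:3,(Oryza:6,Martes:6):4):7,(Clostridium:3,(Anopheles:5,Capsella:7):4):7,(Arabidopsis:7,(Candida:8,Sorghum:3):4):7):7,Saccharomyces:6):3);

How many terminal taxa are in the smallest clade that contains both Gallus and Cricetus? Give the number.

6

The MRCA of Gallus and Cricetus is the node subtending (Mustela,(((Pseudotsuga,Gallus),Bombus),Lycaon),Cricetus).
That clade contains 6 terminal taxa: Bombus, Cricetus, Gallus, Lycaon, Mustela, Pseudotsuga.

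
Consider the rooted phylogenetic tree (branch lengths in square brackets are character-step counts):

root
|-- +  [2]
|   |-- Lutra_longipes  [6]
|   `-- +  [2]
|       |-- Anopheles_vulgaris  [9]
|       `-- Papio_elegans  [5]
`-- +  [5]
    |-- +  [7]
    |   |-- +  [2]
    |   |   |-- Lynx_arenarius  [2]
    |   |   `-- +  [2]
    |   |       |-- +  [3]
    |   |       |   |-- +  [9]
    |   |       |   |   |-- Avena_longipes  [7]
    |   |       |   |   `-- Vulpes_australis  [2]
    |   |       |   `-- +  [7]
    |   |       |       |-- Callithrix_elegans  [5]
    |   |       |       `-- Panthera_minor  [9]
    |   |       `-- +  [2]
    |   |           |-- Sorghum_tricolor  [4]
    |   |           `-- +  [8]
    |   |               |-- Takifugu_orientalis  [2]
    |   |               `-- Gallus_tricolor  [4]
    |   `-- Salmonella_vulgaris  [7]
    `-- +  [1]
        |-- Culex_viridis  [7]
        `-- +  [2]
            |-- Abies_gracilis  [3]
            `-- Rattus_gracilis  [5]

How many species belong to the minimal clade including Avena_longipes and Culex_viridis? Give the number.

12

The MRCA of Avena_longipes and Culex_viridis is the node subtending (((Lynx_arenarius,(((Avena_longipes,Vulpes_australis),(Callithrix_elegans,Panthera_minor)),(Sorghum_tricolor,(Takifugu_orientalis,Gallus_tricolor)))),Salmonella_vulgaris),(Culex_viridis,(Abies_gracilis,Rattus_gracilis))).
That clade contains 12 terminal taxa: Abies_gracilis, Avena_longipes, Callithrix_elegans, Culex_viridis, Gallus_tricolor, Lynx_arenarius, Panthera_minor, Rattus_gracilis, Salmonella_vulgaris, Sorghum_tricolor, Takifugu_orientalis, Vulpes_australis.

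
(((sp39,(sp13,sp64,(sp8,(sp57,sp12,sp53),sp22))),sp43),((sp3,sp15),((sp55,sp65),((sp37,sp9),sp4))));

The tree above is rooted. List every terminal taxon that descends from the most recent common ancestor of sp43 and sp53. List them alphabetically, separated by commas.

Tracing sp43: it sits inside ((sp39,(sp13,sp64,(sp8,(sp57,sp12,sp53),sp22))),sp43).
Tracing sp53: it sits inside (sp57,sp12,sp53).
The smallest clade enclosing both is ((sp39,(sp13,sp64,(sp8,(sp57,sp12,sp53),sp22))),sp43); the answer is its 9 terminal taxa in alphabetical order.

sp12, sp13, sp22, sp39, sp43, sp53, sp57, sp64, sp8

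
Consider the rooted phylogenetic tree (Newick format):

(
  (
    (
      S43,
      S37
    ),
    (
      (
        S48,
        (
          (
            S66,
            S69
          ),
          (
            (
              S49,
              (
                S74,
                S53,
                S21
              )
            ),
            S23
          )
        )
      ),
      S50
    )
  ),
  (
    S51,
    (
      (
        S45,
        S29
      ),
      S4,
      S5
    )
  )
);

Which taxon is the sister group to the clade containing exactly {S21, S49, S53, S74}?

S23

The clade containing exactly {S21, S49, S53, S74} attaches to the tree at the node subtending ((S49,(S74,S53,S21)),S23).
The other lineage descending from that same node — the sister group — is the single tip S23.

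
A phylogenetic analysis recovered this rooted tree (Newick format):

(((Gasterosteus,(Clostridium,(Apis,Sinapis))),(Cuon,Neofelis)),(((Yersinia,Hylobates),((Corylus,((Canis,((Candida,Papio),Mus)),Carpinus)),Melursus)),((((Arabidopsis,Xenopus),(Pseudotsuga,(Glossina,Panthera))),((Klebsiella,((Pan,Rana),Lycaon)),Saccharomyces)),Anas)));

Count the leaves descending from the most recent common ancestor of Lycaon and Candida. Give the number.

The MRCA of Lycaon and Candida is the node subtending (((Yersinia,Hylobates),((Corylus,((Canis,((Candida,Papio),Mus)),Carpinus)),Melursus)),((((Arabidopsis,Xenopus),(Pseudotsuga,(Glossina,Panthera))),((Klebsiella,((Pan,Rana),Lycaon)),Saccharomyces)),Anas)).
That clade contains 20 terminal taxa: Anas, Arabidopsis, Candida, Canis, Carpinus, Corylus, Glossina, Hylobates, Klebsiella, Lycaon, Melursus, Mus, Pan, Panthera, Papio, Pseudotsuga, Rana, Saccharomyces, Xenopus, Yersinia.

20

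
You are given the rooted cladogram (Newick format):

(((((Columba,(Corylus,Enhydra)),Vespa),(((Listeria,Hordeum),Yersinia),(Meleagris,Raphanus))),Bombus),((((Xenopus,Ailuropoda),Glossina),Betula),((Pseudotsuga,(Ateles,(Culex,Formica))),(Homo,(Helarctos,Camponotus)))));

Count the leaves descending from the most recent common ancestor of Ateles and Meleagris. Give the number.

21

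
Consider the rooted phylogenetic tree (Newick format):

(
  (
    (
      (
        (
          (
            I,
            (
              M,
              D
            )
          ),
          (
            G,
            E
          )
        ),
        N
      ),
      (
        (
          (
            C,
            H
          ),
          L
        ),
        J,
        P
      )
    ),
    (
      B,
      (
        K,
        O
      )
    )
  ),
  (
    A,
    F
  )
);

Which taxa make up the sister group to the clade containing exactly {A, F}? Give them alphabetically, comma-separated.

B, C, D, E, G, H, I, J, K, L, M, N, O, P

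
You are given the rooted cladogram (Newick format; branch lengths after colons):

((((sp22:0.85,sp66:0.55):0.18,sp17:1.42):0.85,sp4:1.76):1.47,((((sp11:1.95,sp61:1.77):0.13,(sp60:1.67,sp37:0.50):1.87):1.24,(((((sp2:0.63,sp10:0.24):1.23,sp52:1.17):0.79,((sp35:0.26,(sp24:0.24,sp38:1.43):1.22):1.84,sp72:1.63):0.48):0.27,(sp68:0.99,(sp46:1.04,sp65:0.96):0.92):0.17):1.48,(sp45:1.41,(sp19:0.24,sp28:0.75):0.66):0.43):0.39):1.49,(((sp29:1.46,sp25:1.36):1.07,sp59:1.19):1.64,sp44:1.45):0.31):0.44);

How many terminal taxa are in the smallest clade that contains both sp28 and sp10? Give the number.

13

The MRCA of sp28 and sp10 is the node subtending (((((sp2,sp10),sp52),((sp35,(sp24,sp38)),sp72)),(sp68,(sp46,sp65))),(sp45,(sp19,sp28))).
That clade contains 13 terminal taxa: sp10, sp19, sp2, sp24, sp28, sp35, sp38, sp45, sp46, sp52, sp65, sp68, sp72.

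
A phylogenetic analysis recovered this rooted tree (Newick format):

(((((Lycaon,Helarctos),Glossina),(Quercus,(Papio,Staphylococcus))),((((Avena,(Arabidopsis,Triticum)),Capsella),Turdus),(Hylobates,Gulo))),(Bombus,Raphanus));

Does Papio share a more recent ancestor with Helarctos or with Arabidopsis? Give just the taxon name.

Helarctos

The MRCA of Papio and Helarctos subtends (((Lycaon,Helarctos),Glossina),(Quercus,(Papio,Staphylococcus))) (6 taxa).
The MRCA of Papio and Arabidopsis subtends ((((Lycaon,Helarctos),Glossina),(Quercus,(Papio,Staphylococcus))),((((Avena,(Arabidopsis,Triticum)),Capsella),Turdus),(Hylobates,Gulo))) (13 taxa).
The first is nested inside the second, so Papio shares a more recent common ancestor with Helarctos.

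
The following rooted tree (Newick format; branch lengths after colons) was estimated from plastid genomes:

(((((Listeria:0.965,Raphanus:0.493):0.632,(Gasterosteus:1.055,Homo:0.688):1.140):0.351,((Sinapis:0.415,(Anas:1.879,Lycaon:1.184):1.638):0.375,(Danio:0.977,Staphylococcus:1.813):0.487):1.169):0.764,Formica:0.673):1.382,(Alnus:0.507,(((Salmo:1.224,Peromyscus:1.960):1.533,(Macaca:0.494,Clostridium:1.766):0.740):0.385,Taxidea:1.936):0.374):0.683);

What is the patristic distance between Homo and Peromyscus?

9.260

The path runs Homo → … → MRCA → … → Peromyscus; the MRCA is the root of the tree.
Branch lengths along that path: 0.688 + 1.140 + 0.351 + 0.764 + 1.382 + 0.683 + 0.374 + 0.385 + 1.533 + 1.960 = 9.260.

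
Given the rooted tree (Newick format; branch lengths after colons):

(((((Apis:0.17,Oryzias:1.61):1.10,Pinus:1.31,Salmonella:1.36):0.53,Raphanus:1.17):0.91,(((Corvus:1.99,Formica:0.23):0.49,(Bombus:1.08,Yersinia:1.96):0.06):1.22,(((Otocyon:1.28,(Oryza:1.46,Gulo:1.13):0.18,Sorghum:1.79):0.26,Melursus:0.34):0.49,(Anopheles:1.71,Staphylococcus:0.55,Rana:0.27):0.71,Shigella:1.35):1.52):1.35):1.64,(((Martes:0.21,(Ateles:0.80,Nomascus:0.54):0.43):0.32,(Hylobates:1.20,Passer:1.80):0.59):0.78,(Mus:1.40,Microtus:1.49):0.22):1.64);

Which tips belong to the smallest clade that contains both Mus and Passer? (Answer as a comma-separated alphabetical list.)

Ateles, Hylobates, Martes, Microtus, Mus, Nomascus, Passer

Tracing Mus: it sits inside (Mus,Microtus).
Tracing Passer: it sits inside (Hylobates,Passer).
The smallest clade enclosing both is (((Martes,(Ateles,Nomascus)),(Hylobates,Passer)),(Mus,Microtus)); the answer is its 7 terminal taxa in alphabetical order.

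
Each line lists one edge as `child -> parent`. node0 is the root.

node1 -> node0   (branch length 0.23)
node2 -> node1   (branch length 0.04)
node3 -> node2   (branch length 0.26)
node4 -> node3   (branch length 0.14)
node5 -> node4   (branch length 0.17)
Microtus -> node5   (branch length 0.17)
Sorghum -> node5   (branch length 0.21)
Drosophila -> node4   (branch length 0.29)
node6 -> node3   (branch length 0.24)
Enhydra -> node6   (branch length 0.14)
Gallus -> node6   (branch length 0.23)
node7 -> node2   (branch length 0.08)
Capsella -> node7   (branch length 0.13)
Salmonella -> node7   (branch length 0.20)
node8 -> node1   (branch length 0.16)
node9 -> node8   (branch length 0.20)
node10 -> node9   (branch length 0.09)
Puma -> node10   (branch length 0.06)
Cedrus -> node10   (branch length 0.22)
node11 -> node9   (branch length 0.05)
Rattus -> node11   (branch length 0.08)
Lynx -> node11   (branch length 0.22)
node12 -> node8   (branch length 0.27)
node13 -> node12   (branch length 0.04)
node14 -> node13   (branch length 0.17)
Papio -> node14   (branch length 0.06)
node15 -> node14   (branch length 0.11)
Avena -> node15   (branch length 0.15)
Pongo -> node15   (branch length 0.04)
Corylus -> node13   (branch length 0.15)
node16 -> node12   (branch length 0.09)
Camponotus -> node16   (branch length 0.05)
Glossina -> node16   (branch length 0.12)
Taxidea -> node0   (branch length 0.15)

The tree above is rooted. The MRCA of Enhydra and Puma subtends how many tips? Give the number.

The MRCA of Enhydra and Puma is the node subtending (((((Microtus,Sorghum),Drosophila),(Enhydra,Gallus)),(Capsella,Salmonella)),(((Puma,Cedrus),(Rattus,Lynx)),(((Papio,(Avena,Pongo)),Corylus),(Camponotus,Glossina)))).
That clade contains 17 terminal taxa: Avena, Camponotus, Capsella, Cedrus, Corylus, Drosophila, Enhydra, Gallus, Glossina, Lynx, Microtus, Papio, Pongo, Puma, Rattus, Salmonella, Sorghum.

17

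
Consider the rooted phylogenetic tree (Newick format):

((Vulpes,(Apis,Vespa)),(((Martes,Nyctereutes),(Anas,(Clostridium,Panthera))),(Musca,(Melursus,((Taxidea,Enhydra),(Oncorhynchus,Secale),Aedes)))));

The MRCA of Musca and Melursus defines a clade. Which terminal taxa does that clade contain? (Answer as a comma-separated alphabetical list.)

Aedes, Enhydra, Melursus, Musca, Oncorhynchus, Secale, Taxidea

Tracing Musca: it sits inside (Musca,(Melursus,((Taxidea,Enhydra),(Oncorhynchus,Secale),Aedes))).
Tracing Melursus: it sits inside (Melursus,((Taxidea,Enhydra),(Oncorhynchus,Secale),Aedes)).
The smallest clade enclosing both is (Musca,(Melursus,((Taxidea,Enhydra),(Oncorhynchus,Secale),Aedes))); the answer is its 7 terminal taxa in alphabetical order.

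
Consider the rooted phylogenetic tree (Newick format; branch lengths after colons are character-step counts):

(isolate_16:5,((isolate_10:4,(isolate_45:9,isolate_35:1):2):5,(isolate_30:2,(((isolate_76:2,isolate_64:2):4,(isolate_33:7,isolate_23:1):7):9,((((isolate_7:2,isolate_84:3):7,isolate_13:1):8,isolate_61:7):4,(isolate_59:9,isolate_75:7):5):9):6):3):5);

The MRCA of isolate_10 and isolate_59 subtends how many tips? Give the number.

14

The MRCA of isolate_10 and isolate_59 is the node subtending ((isolate_10,(isolate_45,isolate_35)),(isolate_30,(((isolate_76,isolate_64),(isolate_33,isolate_23)),((((isolate_7,isolate_84),isolate_13),isolate_61),(isolate_59,isolate_75))))).
That clade contains 14 terminal taxa: isolate_10, isolate_13, isolate_23, isolate_30, isolate_33, isolate_35, isolate_45, isolate_59, isolate_61, isolate_64, isolate_7, isolate_75, isolate_76, isolate_84.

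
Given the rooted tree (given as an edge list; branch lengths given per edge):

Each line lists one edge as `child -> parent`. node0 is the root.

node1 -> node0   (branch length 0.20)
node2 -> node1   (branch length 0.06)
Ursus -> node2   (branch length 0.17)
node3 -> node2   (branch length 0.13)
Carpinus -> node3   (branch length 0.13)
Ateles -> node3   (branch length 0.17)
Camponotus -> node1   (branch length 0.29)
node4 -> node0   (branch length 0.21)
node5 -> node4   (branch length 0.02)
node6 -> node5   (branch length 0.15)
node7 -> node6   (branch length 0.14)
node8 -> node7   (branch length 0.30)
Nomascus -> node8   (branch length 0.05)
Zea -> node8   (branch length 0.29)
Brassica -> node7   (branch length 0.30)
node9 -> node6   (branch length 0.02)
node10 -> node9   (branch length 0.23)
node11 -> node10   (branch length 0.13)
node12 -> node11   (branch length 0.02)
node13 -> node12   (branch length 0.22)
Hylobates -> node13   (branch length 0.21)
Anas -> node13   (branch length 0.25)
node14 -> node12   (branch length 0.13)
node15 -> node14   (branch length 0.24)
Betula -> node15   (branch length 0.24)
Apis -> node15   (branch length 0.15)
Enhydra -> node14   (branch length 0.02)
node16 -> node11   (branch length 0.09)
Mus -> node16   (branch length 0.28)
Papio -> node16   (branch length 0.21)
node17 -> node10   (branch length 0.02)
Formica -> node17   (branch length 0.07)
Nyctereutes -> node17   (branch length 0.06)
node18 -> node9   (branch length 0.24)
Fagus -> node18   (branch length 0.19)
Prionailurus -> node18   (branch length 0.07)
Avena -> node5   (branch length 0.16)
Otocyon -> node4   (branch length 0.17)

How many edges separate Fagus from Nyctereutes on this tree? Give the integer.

The MRCA of Fagus and Nyctereutes is the node subtending (((((Hylobates,Anas),((Betula,Apis),Enhydra)),(Mus,Papio)),(Formica,Nyctereutes)),(Fagus,Prionailurus)).
From Fagus up to that node: 2 branches. From Nyctereutes up to the same node: 3 branches. Total: 2 + 3 = 5.

5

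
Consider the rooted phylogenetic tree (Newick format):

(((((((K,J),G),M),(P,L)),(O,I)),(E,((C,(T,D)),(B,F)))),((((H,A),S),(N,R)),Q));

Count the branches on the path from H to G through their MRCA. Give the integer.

The MRCA of H and G is the root of the tree.
From H up to that node: 5 branches. From G up to the same node: 6 branches. Total: 5 + 6 = 11.

11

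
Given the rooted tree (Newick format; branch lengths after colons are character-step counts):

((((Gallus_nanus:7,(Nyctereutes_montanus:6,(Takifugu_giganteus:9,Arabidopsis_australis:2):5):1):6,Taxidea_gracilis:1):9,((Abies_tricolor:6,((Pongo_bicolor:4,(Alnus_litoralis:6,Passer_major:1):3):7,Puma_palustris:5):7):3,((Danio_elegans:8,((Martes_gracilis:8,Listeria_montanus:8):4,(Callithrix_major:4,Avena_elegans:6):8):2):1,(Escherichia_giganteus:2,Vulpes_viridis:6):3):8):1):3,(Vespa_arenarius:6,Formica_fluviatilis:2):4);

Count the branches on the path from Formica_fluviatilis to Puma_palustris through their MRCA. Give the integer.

7

The MRCA of Formica_fluviatilis and Puma_palustris is the root of the tree.
From Formica_fluviatilis up to that node: 2 branches. From Puma_palustris up to the same node: 5 branches. Total: 2 + 5 = 7.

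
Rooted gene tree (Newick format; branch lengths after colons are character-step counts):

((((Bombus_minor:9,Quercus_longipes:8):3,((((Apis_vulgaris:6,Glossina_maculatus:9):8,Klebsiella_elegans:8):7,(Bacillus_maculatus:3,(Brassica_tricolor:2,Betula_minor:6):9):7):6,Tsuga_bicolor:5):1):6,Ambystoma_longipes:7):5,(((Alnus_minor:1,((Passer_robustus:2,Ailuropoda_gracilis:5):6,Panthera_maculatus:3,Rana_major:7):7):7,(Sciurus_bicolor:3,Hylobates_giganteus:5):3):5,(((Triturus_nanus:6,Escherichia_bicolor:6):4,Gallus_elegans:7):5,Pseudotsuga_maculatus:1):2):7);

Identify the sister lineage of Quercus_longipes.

Quercus_longipes attaches to the tree at the node subtending (Bombus_minor,Quercus_longipes).
The other lineage descending from that same node — the sister group — is the single tip Bombus_minor.

Bombus_minor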